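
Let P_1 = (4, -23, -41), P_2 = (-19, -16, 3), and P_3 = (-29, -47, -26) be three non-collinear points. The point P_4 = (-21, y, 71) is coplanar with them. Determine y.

30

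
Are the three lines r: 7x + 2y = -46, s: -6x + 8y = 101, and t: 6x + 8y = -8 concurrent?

No

Lines aᵢx + bᵢy = cᵢ with pairwise distinct directions are concurrent exactly when det[aᵢ bᵢ cᵢ] = 0.
Here the determinant is -572.
Nonzero, so no common point exists.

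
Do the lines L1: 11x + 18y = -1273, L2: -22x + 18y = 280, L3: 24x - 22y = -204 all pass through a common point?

Intersecting L1 and L2: solving the 2×2 system gives (x, y) = (-1553/33, -1133/27).
Substitute into L3: (24)(-1553/33) + (-22)(-1133/27) = -61262/297.
But L3 requires -204 ≠ -61262/297, so the three lines have no common point.

No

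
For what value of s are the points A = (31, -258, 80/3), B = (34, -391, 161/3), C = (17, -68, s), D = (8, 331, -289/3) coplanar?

Normal to plane ABD: n = (456, -252, -1292); plane equation n·P = 134096/3.
Requiring n·C = 134096/3: (-1292)s + (24888) = 134096/3.
So s = -46/3.

-46/3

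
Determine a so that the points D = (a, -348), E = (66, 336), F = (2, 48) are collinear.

The three points are collinear iff det[DE; DF] = 0.
This determinant is linear in a: (288)a + (24768) = 0, so a = -86.

-86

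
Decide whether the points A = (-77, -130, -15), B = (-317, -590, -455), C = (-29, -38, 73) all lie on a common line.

AB = (-240, -460, -440), AC = (48, 92, 88).
AB × AC = (0, 0, 0).
The cross product vanishes, so the three points are collinear.

Yes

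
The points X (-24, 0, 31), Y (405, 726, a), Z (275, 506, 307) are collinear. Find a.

Direction XZ = (299, 506, 276). From the x-coordinate of Y, the parameter along the line is τ = (405 − (-24))/299 = 33/23.
Then a = 31 + 33/23·(276) = 427.

427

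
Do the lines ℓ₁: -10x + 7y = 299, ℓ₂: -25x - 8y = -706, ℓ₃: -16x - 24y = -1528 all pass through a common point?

Yes

Lines aᵢx + bᵢy = cᵢ with pairwise distinct directions are concurrent exactly when det[aᵢ bᵢ cᵢ] = 0.
Here the determinant is 0.
It vanishes, so the lines are concurrent at (10, 57).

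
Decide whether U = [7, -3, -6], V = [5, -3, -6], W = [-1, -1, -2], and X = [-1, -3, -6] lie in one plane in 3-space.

With U as base: UV = (-2, 0, 0), UW = (-8, 2, 4), UX = (-8, 0, 0).
UW × UX = (0, -32, 16).
UV · (UW × UX) = 0.
The scalar triple product vanishes, so the four points are coplanar.

Yes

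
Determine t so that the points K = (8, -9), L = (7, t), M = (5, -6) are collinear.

Collinearity: (L − K) must be parallel to (M − K) = (-3, 3).
Cross-multiplying the components: (t − (-9))·(-3) = (-1)·(3).
Solving gives t = -8.

-8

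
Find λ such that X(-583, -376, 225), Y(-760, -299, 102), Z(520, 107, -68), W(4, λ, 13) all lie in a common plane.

-68

The points are coplanar iff XY · (XZ × XW) = 0.
Expanding, this is linear in λ: (-187530)λ + (-12752040) = 0.
So λ = -68.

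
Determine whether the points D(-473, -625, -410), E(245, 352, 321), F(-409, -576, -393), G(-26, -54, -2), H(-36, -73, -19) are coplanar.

The plane through D, E, F has normal n = DE × DF = (-19210, 34578, -27346) and equation n·P = -1313060.
Checking the remaining points: n·G = -1313060, n·H = -1313060.
All equal -1313060, so all 5 points lie in one plane.

Yes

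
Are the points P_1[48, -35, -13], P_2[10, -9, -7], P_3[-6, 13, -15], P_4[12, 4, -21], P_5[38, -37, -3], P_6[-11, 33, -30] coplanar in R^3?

The plane through P_1, P_2, P_3 has normal n = P_1P_2 × P_1P_3 = (-340, -400, -420) and equation n·P = 3140.
Checking the remaining points: n·P_4 = 3140, n·P_5 = 3140, n·P_6 = 3140.
All equal 3140, so all 6 points lie in one plane.

Yes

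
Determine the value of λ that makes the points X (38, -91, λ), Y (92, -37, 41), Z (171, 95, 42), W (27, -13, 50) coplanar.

43

Coplanarity ⇔ det[XY; XZ; XW] = 0.
Expanding, this is linear in λ: (-10476)λ + (450468) = 0.
So λ = 43.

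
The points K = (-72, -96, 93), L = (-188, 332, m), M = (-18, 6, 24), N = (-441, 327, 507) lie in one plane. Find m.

208

The points are coplanar iff KL · (KM × KN) = 0.
Expanding, this is linear in m: (60480)m + (-12579840) = 0.
So m = 208.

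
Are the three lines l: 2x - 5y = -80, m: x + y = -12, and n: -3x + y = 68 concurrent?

The three lines meet at one point iff the augmented coefficient matrix [aᵢ bᵢ cᵢ] has rank < 3, i.e. its determinant vanishes.
Here the determinant is 0.
It vanishes, so the lines are concurrent at (-20, 8).

Yes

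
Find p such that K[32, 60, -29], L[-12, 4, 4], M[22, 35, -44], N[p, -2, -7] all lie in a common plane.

-12

Normal to plane KLM: n = (1665, -990, 540); plane equation n·P = -21780.
Requiring n·N = -21780: (1665)p + (-1800) = -21780.
So p = -12.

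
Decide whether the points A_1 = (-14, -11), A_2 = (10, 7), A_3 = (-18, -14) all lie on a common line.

Yes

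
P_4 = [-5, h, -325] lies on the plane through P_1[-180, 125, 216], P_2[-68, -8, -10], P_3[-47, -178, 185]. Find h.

32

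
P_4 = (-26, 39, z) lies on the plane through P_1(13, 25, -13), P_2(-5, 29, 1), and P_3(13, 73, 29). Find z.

22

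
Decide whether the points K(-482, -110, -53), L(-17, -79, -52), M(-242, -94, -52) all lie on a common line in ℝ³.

KL = (465, 31, 1), KM = (240, 16, 1).
Comparing components 2 and 3: (31)(1) − (1)(16) = 15 ≠ 0, so KL and KM are not parallel and the points are not collinear.

No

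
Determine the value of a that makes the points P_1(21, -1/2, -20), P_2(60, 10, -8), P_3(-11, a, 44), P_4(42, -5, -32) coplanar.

Coplanarity ⇔ det[P_1P_2; P_1P_3; P_1P_4] = 0.
Expanding, this is linear in a: (-720)a + (22680) = 0.
So a = 63/2.

63/2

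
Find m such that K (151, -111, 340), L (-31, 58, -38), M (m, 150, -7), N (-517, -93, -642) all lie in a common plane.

33

Coplanarity ⇔ det[KL; KM; KN] = 0.
Expanding, this is linear in m: (159154)m + (-5252082) = 0.
So m = 33.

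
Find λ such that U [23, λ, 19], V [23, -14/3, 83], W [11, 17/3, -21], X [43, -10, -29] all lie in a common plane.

The points are coplanar iff UV · (UW × UX) = 0.
Expanding, this is linear in λ: (3424)λ + (6848) = 0.
So λ = -2.

-2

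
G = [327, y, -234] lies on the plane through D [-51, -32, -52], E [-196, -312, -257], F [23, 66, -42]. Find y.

358

Coplanarity requires DE · (DF × DG) = 0.
DE = (-145, -280, -205), DF = (74, 98, 10); the triple product is linear in y with coefficient -13720 and constant term 4911760.
Setting it to zero: y = 358.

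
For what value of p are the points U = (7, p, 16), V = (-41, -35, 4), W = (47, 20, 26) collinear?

Collinearity requires UV × UW = 0; each component is linear in p.
The x-component gives (-22)p + (-110) = 0, so p = -5.
The remaining components then also vanish.

-5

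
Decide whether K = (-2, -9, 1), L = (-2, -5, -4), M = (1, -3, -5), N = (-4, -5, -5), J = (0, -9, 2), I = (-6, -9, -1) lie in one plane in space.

The plane through K, L, M has normal n = KL × KM = (6, -15, -12) and equation n·P = 111.
Checking the remaining points: n·N = 111, n·J = 111, n·I = 111.
All equal 111, so all 6 points lie in one plane.

Yes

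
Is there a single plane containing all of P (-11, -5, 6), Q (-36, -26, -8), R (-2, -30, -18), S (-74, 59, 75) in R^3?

A normal to the plane through P, Q, R is n = PQ × PR = (154, -726, 814).
The plane has equation n·X = 6820. For S: n·S = 6820.
Equal, so S lies in the plane and all four are coplanar.

Yes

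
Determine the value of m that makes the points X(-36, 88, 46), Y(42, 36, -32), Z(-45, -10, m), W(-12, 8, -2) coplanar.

16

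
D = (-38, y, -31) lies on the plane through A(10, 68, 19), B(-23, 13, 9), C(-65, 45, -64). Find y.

48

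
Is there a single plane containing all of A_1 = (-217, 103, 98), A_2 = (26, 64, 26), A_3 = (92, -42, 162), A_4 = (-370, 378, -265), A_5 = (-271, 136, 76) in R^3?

No

The plane through A_1, A_2, A_3 has normal n = A_1A_2 × A_1A_3 = (-12936, -37800, -23184) and equation n·P = -3358320.
Checking the remaining points: n·A_4 = -3358320, n·A_5 = -3397128.
Since n·A_5 = -3397128 ≠ -3358320, A_5 is off the plane and the points are not all coplanar.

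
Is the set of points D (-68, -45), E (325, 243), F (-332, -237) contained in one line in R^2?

DE = (393, 288), DF = (-264, -192).
Twice the signed area of △DEF is (393)(-192) − (288)(-264) = 576.
The area is nonzero, so the three points are not collinear.

No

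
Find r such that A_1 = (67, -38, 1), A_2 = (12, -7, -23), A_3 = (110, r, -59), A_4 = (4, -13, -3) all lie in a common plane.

Coplanarity ⇔ det[A_1A_2; A_1A_3; A_1A_4] = 0.
Expanding, this is linear in r: (-1292)r + (-34884) = 0.
So r = -27.

-27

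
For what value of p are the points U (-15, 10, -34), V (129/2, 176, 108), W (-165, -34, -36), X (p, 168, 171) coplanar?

-192

Normal to plane UVW: n = (5916, -21141, 21402); plane equation n·P = -1027818.
Requiring n·X = -1027818: (5916)p + (108054) = -1027818.
So p = -192.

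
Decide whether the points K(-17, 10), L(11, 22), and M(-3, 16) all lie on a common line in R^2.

Yes

KL = (28, 12), KM = (14, 6).
Twice the signed area of △KLM is (28)(6) − (12)(14) = 0.
The triangle is degenerate (zero area), so the points are collinear.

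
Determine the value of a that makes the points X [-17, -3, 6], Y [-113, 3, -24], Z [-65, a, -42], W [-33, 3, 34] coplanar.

Normal to plane XYW: n = (348, 3168, -480); plane equation n·P = -18300.
Requiring n·Z = -18300: (3168)a + (-2460) = -18300.
So a = -5.

-5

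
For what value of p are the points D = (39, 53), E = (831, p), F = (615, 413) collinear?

548

The three points are collinear iff det[DE; DF] = 0.
This determinant is linear in p: (-576)p + (315648) = 0, so p = 548.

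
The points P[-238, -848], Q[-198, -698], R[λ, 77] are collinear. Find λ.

26/3

Collinearity: (R − P) must be parallel to (Q − P) = (40, 150).
Cross-multiplying the components: (λ − (-238))·(150) = (925)·(40).
Solving gives λ = 26/3.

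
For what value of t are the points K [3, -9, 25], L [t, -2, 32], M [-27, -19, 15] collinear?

Collinearity requires KL × KM = 0; each component is linear in t.
The y-component gives (10)t + (-240) = 0, so t = 24.
The remaining components then also vanish.

24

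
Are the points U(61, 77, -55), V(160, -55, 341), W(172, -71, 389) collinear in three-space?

Yes

UV = (99, -132, 396), UW = (111, -148, 444).
UV × UW = (0, 0, 0).
The cross product vanishes, so the three points are collinear.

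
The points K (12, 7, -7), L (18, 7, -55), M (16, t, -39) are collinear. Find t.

7

Direction KL = (6, 0, -48). From the x-coordinate of M, the parameter along the line is τ = (16 − 12)/6 = 2/3.
Then t = 7 + 2/3·(0) = 7.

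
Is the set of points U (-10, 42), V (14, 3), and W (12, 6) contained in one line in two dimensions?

UV = (24, -39), UW = (22, -36).
Twice the signed area of △UVW is (24)(-36) − (-39)(22) = -6.
The area is nonzero, so the three points are not collinear.

No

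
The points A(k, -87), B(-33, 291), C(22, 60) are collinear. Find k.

Collinearity: (A − B) must be parallel to (C − B) = (55, -231).
Cross-multiplying the components: (k − (-33))·(-231) = (-378)·(55).
Solving gives k = 57.

57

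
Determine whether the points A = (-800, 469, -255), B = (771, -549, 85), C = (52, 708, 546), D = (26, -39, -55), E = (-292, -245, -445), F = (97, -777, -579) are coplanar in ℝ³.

The plane through A, B, C has normal n = AB × AC = (-896678, -968691, 1242805) and equation n·P = -53888954.
Checking the remaining points: n·D = -53888954, n·E = -53888954, n·F = -53888954.
All equal -53888954, so all 6 points lie in one plane.

Yes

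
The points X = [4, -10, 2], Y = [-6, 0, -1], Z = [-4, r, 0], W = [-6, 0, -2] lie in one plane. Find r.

-2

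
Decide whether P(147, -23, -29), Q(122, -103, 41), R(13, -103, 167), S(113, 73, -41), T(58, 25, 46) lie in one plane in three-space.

No

The plane through P, Q, R has normal n = PQ × PR = (-10080, -4480, -8720) and equation n·X = -1125840.
Checking the remaining points: n·S = -1108560, n·T = -1097760.
Since n·S = -1108560 ≠ -1125840, S is off the plane and the points are not all coplanar.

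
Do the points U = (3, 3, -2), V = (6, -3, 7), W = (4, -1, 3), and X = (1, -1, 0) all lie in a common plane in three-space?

Yes

The four points are coplanar iff the 3×3 determinant with rows UV, UW, UX is zero.
Rows: (3, -6, 9), (1, -4, 5), (-2, -4, 2).
Expanding along the first row: (3)(12) − (-6)(12) + (9)(-12) = 0.
Zero determinant ⇒ coplanar.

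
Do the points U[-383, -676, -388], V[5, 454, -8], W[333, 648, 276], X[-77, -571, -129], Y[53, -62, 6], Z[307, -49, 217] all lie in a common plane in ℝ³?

The plane through U, V, W has normal n = UV × UW = (247200, 14448, -295368) and equation n·P = 10158336.
Checking the remaining points: n·X = 10818264, n·Y = 10433616, n·Z = 11087592.
Since n·X = 10818264 ≠ 10158336, X is off the plane and the points are not all coplanar.

No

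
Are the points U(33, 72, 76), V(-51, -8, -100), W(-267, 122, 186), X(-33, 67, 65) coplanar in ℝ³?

Yes

The four points are coplanar iff the 3×3 determinant with rows UV, UW, UX is zero.
Rows: (-84, -80, -176), (-300, 50, 110), (-66, -5, -11).
Expanding along the first row: (-84)(0) − (-80)(10560) + (-176)(4800) = 0.
Zero determinant ⇒ coplanar.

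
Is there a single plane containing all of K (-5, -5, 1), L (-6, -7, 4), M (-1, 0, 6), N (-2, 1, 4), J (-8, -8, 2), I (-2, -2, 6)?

The plane through K, L, M has normal n = KL × KM = (-25, 17, 3) and equation n·P = 43.
Checking the remaining points: n·N = 79, n·J = 70, n·I = 34.
Since n·N = 79 ≠ 43, N is off the plane and the points are not all coplanar.

No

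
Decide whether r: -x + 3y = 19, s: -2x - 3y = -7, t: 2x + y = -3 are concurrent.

Yes

Intersecting r and s: solving the 2×2 system gives (x, y) = (-4, 5).
Substitute into t: (2)(-4) + (1)(5) = -3.
This equals -3, so (-4, 5) lies on all three lines and they are concurrent.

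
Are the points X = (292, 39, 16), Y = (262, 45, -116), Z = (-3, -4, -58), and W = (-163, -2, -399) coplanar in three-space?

No

With X as base: XY = (-30, 6, -132), XZ = (-295, -43, -74), XW = (-455, -41, -415).
XZ × XW = (14811, -88755, -7470).
XY · (XZ × XW) = 9180.
Since 9180 ≠ 0, the four points are not coplanar.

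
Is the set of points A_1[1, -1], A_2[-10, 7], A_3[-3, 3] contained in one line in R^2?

No

A_1A_2 = (-11, 8), A_1A_3 = (-4, 4).
Twice the signed area of △A_1A_2A_3 is (-11)(4) − (8)(-4) = -12.
The area is nonzero, so the three points are not collinear.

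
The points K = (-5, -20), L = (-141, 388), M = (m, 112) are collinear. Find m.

-49

Collinearity: (M − K) must be parallel to (L − K) = (-136, 408).
Cross-multiplying the components: (m − (-5))·(408) = (132)·(-136).
Solving gives m = -49.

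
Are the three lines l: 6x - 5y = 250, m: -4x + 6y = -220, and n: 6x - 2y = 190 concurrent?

Intersecting l and m: solving the 2×2 system gives (x, y) = (25, -20).
Substitute into n: (6)(25) + (-2)(-20) = 190.
This equals 190, so (25, -20) lies on all three lines and they are concurrent.

Yes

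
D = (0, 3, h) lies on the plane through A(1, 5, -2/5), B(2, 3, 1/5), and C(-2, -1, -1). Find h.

-3/5

Coplanarity requires AB · (AC × AD) = 0.
AB = (1, -2, 3/5), AC = (-3, -6, -3/5); the triple product is linear in h with coefficient -12 and constant term -36/5.
Setting it to zero: h = -3/5.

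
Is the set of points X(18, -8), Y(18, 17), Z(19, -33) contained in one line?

No

XY = (0, 25), XZ = (1, -25).
det[XY; XZ] = (0)(-25) − (25)(1) = -25.
The determinant is nonzero, so they are not collinear.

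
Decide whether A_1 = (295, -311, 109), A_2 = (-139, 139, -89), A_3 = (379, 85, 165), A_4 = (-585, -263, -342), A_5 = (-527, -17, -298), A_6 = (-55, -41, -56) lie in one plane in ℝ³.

No

The plane through A_1, A_2, A_3 has normal n = A_1A_2 × A_1A_3 = (103608, 7672, -209664) and equation n·P = 5324992.
Checking the remaining points: n·A_4 = 9076672, n·A_5 = 7748032, n·A_6 = 5728192.
Since n·A_4 = 9076672 ≠ 5324992, A_4 is off the plane and the points are not all coplanar.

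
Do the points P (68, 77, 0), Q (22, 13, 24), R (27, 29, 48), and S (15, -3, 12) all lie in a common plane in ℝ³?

No

The four points are coplanar iff the 3×3 determinant with rows PQ, PR, PS is zero.
Rows: (-46, -64, 24), (-41, -48, 48), (-53, -80, 12).
Expanding along the first row: (-46)(3264) − (-64)(2052) + (24)(736) = -1152.
Nonzero ⇒ not coplanar.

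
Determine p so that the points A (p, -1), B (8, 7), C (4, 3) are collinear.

0

The three points are collinear iff det[AB; AC] = 0.
This determinant is linear in p: (4)p + (0) = 0, so p = 0.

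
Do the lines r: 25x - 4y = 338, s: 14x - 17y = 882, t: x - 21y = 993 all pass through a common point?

Lines aᵢx + bᵢy = cᵢ with pairwise distinct directions are concurrent exactly when det[aᵢ bᵢ cᵢ] = 0.
Here the determinant is -521.
Nonzero, so no common point exists.

No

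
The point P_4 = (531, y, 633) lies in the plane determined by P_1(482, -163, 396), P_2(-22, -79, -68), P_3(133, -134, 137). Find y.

The plane through P_1, P_2, P_3 has equation −8300x + 31400y + 14700z = -3297600.
Substituting P_4: (31400)y + (4897800) = -3297600, so y = -261.

-261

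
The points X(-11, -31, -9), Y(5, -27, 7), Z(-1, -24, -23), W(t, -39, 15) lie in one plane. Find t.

Normal to plane XYZ: n = (-168, 384, 72); plane equation n·P = -10704.
Requiring n·W = -10704: (-168)t + (-13896) = -10704.
So t = -19.

-19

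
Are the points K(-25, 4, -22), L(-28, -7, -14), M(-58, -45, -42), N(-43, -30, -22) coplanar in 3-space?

Yes

With K as base: KL = (-3, -11, 8), KM = (-33, -49, -20), KN = (-18, -34, 0).
KM × KN = (-680, 360, 240).
KL · (KM × KN) = 0.
The scalar triple product vanishes, so the four points are coplanar.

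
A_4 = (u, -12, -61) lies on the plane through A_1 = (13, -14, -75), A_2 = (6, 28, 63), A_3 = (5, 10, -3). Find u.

Coplanarity requires A_1A_2 · (A_1A_3 × A_1A_4) = 0.
A_1A_2 = (-7, 42, 138), A_1A_3 = (-8, 24, 72); the triple product is linear in u with coefficient -288 and constant term 4896.
Setting it to zero: u = 17.

17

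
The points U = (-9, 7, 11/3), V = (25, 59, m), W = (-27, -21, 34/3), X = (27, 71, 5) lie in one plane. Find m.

Normal to plane UWX: n = (-528, 300, -144); plane equation n·P = 6324.
Requiring n·V = 6324: (-144)m + (4500) = 6324.
So m = -38/3.

-38/3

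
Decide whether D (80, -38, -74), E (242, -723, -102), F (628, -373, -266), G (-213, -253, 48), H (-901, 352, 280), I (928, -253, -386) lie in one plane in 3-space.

Yes

The plane through D, E, F has normal n = DE × DF = (122140, 15760, 321110) and equation n·P = -14589820.
Checking the remaining points: n·G = -14589820, n·H = -14589820, n·I = -14589820.
All equal -14589820, so all 6 points lie in one plane.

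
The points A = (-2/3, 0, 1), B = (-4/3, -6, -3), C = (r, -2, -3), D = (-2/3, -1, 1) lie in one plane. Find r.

-4/3

Normal to plane ABD: n = (-4, 0, 2/3); plane equation n·P = 10/3.
Requiring n·C = 10/3: (-4)r + (-2) = 10/3.
So r = -4/3.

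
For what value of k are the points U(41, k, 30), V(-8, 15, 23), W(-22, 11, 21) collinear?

Direction VW = (-14, -4, -2). From the x-coordinate of U, the parameter along the line is τ = (41 − (-8))/(-14) = -7/2.
Then k = 15 + (-7/2)·(-4) = 29.

29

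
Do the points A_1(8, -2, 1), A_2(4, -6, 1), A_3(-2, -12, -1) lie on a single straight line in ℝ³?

A_1A_2 = (-4, -4, 0), A_1A_3 = (-10, -10, -2).
A_1A_2 × A_1A_3 = (8, -8, 0).
The cross product is nonzero, so the points do not lie on one line.

No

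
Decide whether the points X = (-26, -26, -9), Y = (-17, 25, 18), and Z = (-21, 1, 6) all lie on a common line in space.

No

XY = (9, 51, 27), XZ = (5, 27, 15).
Comparing components 2 and 3: (51)(15) − (27)(27) = 36 ≠ 0, so XY and XZ are not parallel and the points are not collinear.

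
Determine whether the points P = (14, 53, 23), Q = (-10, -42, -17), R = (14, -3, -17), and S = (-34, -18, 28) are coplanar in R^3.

The four points are coplanar iff the 3×3 determinant with rows PQ, PR, PS is zero.
Rows: (-24, -95, -40), (0, -56, -40), (-48, -71, 5).
Expanding along the first row: (-24)(-3120) − (-95)(-1920) + (-40)(-2688) = 0.
Zero determinant ⇒ coplanar.

Yes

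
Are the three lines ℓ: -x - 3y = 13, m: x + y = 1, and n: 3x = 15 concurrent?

Intersecting ℓ and m: solving the 2×2 system gives (x, y) = (8, -7).
Substitute into n: (3)(8) + (0)(-7) = 24.
But n requires 15 ≠ 24, so the three lines have no common point.

No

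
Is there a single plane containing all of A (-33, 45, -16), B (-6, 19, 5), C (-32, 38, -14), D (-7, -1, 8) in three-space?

A normal to the plane through A, B, C is n = AB × AC = (95, -33, -163).
The plane has equation n·P = -2012. For D: n·D = -1936.
-1936 ≠ -2012, so D is off the plane.

No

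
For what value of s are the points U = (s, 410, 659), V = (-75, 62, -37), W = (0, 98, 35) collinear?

650

Direction VW = (75, 36, 72). From the y-coordinate of U, the parameter along the line is τ = (410 − 62)/36 = 29/3.
Then s = (-75) + 29/3·(75) = 650.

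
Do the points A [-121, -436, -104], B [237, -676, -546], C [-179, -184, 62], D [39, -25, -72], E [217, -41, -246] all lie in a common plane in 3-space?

Yes

The plane through A, B, C has normal n = AB × AC = (71544, -33792, 76296) and equation n·P = -1858296.
Checking the remaining points: n·D = -1858296, n·E = -1858296.
All equal -1858296, so all 5 points lie in one plane.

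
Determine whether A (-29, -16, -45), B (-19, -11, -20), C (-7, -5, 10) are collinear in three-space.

Yes

AB = (10, 5, 25), AC = (22, 11, 55).
AB × AC = (0, 0, 0).
The cross product vanishes, so the three points are collinear.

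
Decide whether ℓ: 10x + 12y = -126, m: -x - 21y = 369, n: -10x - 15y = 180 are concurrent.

Yes

Intersecting ℓ and m: solving the 2×2 system gives (x, y) = (9, -18).
Substitute into n: (-10)(9) + (-15)(-18) = 180.
This equals 180, so (9, -18) lies on all three lines and they are concurrent.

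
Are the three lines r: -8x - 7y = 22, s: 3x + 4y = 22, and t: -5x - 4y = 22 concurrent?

Yes

Lines aᵢx + bᵢy = cᵢ with pairwise distinct directions are concurrent exactly when det[aᵢ bᵢ cᵢ] = 0.
Here the determinant is 0.
It vanishes, so the lines are concurrent at (-22, 22).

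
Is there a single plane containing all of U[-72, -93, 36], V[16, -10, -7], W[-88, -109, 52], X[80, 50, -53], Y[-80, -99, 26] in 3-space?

No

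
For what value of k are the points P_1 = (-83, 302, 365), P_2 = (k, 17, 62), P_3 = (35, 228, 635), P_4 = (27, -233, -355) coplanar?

-2

Normal to plane P_1P_3P_4: n = (197730, 114660, -54990); plane equation n·P = -1855620.
Requiring n·P_2 = -1855620: (197730)k + (-1460160) = -1855620.
So k = -2.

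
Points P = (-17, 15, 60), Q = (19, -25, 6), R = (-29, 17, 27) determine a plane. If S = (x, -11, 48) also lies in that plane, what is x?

13

The plane through P, Q, R has equation 1428x + 1836y − 408z = -21216.
Substituting S: (1428)x + (-39780) = -21216, so x = 13.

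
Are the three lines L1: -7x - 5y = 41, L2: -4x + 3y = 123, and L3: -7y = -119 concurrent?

Yes

Intersecting L1 and L2: solving the 2×2 system gives (x, y) = (-18, 17).
Substitute into L3: (0)(-18) + (-7)(17) = -119.
This equals -119, so (-18, 17) lies on all three lines and they are concurrent.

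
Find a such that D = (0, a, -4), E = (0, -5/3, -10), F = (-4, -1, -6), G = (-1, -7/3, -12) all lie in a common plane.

0

The points are coplanar iff DE · (DF × DG) = 0.
Expanding, this is linear in a: (12)a + (0) = 0.
So a = 0.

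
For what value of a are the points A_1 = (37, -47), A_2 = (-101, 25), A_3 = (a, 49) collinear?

The three points are collinear iff det[A_1A_2; A_1A_3] = 0.
This determinant is linear in a: (-72)a + (-10584) = 0, so a = -147.

-147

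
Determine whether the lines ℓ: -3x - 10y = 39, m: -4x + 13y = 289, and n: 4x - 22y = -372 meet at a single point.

Intersecting ℓ and m: solving the 2×2 system gives (x, y) = (-43, 9).
Substitute into n: (4)(-43) + (-22)(9) = -370.
But n requires -372 ≠ -370, so the three lines have no common point.

No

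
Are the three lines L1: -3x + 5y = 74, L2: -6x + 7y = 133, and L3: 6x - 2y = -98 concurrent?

No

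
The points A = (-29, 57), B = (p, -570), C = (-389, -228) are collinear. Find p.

The three points are collinear iff det[AB; AC] = 0.
This determinant is linear in p: (-285)p + (-233985) = 0, so p = -821.

-821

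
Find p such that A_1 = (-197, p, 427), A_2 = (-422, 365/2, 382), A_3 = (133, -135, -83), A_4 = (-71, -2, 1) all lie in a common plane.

10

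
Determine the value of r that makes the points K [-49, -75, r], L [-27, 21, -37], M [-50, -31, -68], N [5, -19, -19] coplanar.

-77

Coplanarity ⇔ det[KL; KM; KN] = 0.
Expanding, this is linear in r: (-2584)r + (-198968) = 0.
So r = -77.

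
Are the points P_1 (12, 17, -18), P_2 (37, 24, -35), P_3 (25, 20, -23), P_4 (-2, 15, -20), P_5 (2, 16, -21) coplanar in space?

The plane through P_1, P_2, P_3 has normal n = P_1P_2 × P_1P_3 = (16, -96, -16) and equation n·P = -1152.
Checking the remaining points: n·P_4 = -1152, n·P_5 = -1168.
Since n·P_5 = -1168 ≠ -1152, P_5 is off the plane and the points are not all coplanar.

No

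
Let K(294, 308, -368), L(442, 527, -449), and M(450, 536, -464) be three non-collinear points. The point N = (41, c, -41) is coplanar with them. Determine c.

-16

Coplanarity requires KL · (KM × KN) = 0.
KL = (148, 219, -81), KM = (156, 228, -96); the triple product is linear in c with coefficient 1572 and constant term 25152.
Setting it to zero: c = -16.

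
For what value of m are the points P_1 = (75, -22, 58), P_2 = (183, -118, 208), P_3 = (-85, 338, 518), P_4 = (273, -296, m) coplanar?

26

The points are coplanar iff P_1P_2 · (P_1P_3 × P_1P_4) = 0.
Expanding, this is linear in m: (23520)m + (-611520) = 0.
So m = 26.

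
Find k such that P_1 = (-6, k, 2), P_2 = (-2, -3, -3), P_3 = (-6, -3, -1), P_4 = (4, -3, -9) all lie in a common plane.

Coplanarity ⇔ det[P_1P_2; P_1P_3; P_1P_4] = 0.
Expanding, this is linear in k: (12)k + (36) = 0.
So k = -3.

-3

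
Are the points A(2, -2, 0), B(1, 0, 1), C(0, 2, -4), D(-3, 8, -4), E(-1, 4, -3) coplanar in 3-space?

Yes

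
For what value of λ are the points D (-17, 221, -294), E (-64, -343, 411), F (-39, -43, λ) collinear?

Collinearity requires DE × DF = 0; each component is linear in λ.
The x-component gives (-564)λ + (20304) = 0, so λ = 36.
The remaining components then also vanish.

36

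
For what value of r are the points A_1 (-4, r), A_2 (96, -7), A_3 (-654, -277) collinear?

-43

The three points are collinear iff det[A_1A_2; A_1A_3] = 0.
This determinant is linear in r: (-750)r + (-32250) = 0, so r = -43.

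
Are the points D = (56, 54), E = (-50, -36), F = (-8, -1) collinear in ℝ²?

DE = (-106, -90), DF = (-64, -55).
det[DE; DF] = (-106)(-55) − (-90)(-64) = 70.
The determinant is nonzero, so they are not collinear.

No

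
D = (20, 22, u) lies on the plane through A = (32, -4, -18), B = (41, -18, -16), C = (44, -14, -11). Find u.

-17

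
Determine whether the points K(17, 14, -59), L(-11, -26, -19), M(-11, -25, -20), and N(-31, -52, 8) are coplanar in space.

The four points are coplanar iff the 3×3 determinant with rows KL, KM, KN is zero.
Rows: (-28, -40, 40), (-28, -39, 39), (-48, -66, 67).
Expanding along the first row: (-28)(-39) − (-40)(-4) + (40)(-24) = -28.
Nonzero ⇒ not coplanar.

No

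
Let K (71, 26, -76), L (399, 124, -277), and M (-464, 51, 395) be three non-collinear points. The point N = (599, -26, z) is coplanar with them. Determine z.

-562

The plane through K, L, M has equation 51183x − 46953y + 60630z = -2194665.
Substituting N: (60630)z + (31879395) = -2194665, so z = -562.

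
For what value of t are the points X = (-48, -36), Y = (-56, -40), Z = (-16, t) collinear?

-20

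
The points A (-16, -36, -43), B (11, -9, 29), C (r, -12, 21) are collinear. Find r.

Direction AB = (27, 27, 72). From the y-coordinate of C, the parameter along the line is τ = (-12 − (-36))/27 = 8/9.
Then r = (-16) + 8/9·(27) = 8.

8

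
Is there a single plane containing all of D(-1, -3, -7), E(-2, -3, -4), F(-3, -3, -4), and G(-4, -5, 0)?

With D as base: DE = (-1, 0, 3), DF = (-2, 0, 3), DG = (-3, -2, 7).
DF × DG = (6, 5, 4).
DE · (DF × DG) = 6.
Since 6 ≠ 0, the four points are not coplanar.

No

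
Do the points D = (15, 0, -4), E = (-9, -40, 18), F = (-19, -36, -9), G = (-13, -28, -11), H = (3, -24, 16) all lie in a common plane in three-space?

The plane through D, E, F has normal n = DE × DF = (992, -868, -496) and equation n·P = 16864.
Checking the remaining points: n·G = 16864, n·H = 15872.
Since n·H = 15872 ≠ 16864, H is off the plane and the points are not all coplanar.

No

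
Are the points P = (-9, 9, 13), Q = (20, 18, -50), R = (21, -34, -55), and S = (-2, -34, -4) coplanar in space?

No

A normal to the plane through P, Q, R is n = PQ × PR = (-3321, 82, -1517).
The plane has equation n·X = 10906. For S: n·S = 9922.
9922 ≠ 10906, so S is off the plane.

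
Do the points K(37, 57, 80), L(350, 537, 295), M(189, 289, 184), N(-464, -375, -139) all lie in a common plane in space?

With K as base: KL = (313, 480, 215), KM = (152, 232, 104), KN = (-501, -432, -219).
KM × KN = (-5880, -18816, 50568).
KL · (KM × KN) = 0.
The scalar triple product vanishes, so the four points are coplanar.

Yes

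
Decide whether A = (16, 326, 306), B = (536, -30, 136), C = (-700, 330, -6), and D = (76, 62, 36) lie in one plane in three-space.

Yes

A normal to the plane through A, B, C is n = AB × AC = (111752, 283960, -252816).
The plane has equation n·P = 16997296. For D: n·D = 16997296.
Equal, so D lies in the plane and all four are coplanar.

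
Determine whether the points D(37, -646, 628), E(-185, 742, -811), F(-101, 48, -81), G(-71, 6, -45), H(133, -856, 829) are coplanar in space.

No

The plane through D, E, F has normal n = DE × DF = (14574, 41184, 37476) and equation n·P = -2530698.
Checking the remaining points: n·G = -2474070, n·H = -2247558.
Since n·G = -2474070 ≠ -2530698, G is off the plane and the points are not all coplanar.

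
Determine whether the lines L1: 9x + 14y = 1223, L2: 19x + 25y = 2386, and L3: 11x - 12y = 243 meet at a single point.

Intersecting L1 and L2: solving the 2×2 system gives (x, y) = (69, 43).
Substitute into L3: (11)(69) + (-12)(43) = 243.
This equals 243, so (69, 43) lies on all three lines and they are concurrent.

Yes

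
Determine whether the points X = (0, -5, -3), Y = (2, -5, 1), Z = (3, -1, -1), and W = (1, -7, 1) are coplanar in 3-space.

Yes

With X as base: XY = (2, 0, 4), XZ = (3, 4, 2), XW = (1, -2, 4).
XZ × XW = (20, -10, -10).
XY · (XZ × XW) = 0.
The scalar triple product vanishes, so the four points are coplanar.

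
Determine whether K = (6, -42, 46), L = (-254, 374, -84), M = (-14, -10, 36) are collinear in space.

KL = (-260, 416, -130), KM = (-20, 32, -10).
Each component of KM is 1/13 times the corresponding component of KL, so KM = 1/13·KL and the points are collinear.

Yes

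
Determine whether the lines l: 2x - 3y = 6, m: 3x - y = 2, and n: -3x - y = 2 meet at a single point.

Lines aᵢx + bᵢy = cᵢ with pairwise distinct directions are concurrent exactly when det[aᵢ bᵢ cᵢ] = 0.
Here the determinant is 0.
It vanishes, so the lines are concurrent at (0, -2).

Yes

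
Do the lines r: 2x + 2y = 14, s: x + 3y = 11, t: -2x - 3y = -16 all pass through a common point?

Intersecting r and s: solving the 2×2 system gives (x, y) = (5, 2).
Substitute into t: (-2)(5) + (-3)(2) = -16.
This equals -16, so (5, 2) lies on all three lines and they are concurrent.

Yes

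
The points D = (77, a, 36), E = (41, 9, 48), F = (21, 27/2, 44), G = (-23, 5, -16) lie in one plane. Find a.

The points are coplanar iff DE · (DF × DG) = 0.
Expanding, this is linear in a: (1024)a + (6144) = 0.
So a = -6.

-6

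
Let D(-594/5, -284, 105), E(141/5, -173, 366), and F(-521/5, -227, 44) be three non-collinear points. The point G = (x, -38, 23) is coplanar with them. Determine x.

Coplanarity requires DE · (DF × DG) = 0.
DE = (147, 111, 261), DF = (73/5, 57, -61); the triple product is linear in x with coefficient -21648 and constant term 86592/5.
Setting it to zero: x = 4/5.

4/5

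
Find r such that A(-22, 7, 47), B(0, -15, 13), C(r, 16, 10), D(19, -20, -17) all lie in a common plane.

Coplanarity ⇔ det[AB; AC; AD] = 0.
Expanding, this is linear in r: (-490)r + (490) = 0.
So r = 1.

1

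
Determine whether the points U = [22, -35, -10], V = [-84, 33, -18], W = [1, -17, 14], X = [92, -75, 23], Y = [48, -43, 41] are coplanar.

Yes

The plane through U, V, W has normal n = UV × UW = (1776, 2712, -480) and equation n·P = -51048.
Checking the remaining points: n·X = -51048, n·Y = -51048.
All equal -51048, so all 5 points lie in one plane.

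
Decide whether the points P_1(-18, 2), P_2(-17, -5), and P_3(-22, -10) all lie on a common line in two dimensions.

No

P_1P_2 = (1, -7), P_1P_3 = (-4, -12).
If collinear, P_1P_3 would be a scalar multiple of P_1P_2. But (1)·(-12) ≠ (-7)·(-4) (difference -40), so they are not parallel; the points are not collinear.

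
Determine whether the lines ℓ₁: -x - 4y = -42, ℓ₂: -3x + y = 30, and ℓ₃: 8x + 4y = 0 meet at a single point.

Intersecting ℓ₁ and ℓ₂: solving the 2×2 system gives (x, y) = (-6, 12).
Substitute into ℓ₃: (8)(-6) + (4)(12) = 0.
This equals 0, so (-6, 12) lies on all three lines and they are concurrent.

Yes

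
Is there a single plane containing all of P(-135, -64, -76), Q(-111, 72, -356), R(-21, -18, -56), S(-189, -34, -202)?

With P as base: PQ = (24, 136, -280), PR = (114, 46, 20), PS = (-54, 30, -126).
PR × PS = (-6396, 13284, 5904).
PQ · (PR × PS) = 0.
The scalar triple product vanishes, so the four points are coplanar.

Yes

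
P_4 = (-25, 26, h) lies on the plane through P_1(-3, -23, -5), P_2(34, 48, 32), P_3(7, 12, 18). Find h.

The plane through P_1, P_2, P_3 has equation 338x − 481y + 585z = 7124.
Substituting P_4: (585)h + (-20956) = 7124, so h = 48.

48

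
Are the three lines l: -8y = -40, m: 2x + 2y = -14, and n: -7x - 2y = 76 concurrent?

Lines aᵢx + bᵢy = cᵢ with pairwise distinct directions are concurrent exactly when det[aᵢ bᵢ cᵢ] = 0.
Here the determinant is 32.
Nonzero, so no common point exists.

No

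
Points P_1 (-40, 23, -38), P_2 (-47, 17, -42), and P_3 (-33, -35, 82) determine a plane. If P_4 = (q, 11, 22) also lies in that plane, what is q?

-22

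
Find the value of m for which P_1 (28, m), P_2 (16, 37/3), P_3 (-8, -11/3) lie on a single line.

The three points are collinear iff det[P_1P_2; P_1P_3] = 0.
This determinant is linear in m: (-24)m + (488) = 0, so m = 61/3.

61/3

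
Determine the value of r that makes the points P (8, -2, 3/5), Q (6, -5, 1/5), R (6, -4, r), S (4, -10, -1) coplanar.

3/5

Coplanarity ⇔ det[PQ; PR; PS] = 0.
Expanding, this is linear in r: (-4)r + (12/5) = 0.
So r = 3/5.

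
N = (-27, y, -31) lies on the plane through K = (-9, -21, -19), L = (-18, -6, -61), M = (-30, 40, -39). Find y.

Coplanarity requires KL · (KM × KN) = 0.
KL = (-9, 15, -42), KM = (-21, 61, -20); the triple product is linear in y with coefficient 702 and constant term -23166.
Setting it to zero: y = 33.

33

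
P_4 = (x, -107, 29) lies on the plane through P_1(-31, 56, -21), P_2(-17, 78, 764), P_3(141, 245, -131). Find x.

Coplanarity requires P_1P_2 · (P_1P_3 × P_1P_4) = 0.
P_1P_2 = (14, 22, 785), P_1P_3 = (172, 189, -110); the triple product is linear in x with coefficient -150785 and constant term -26990515.
Setting it to zero: x = -179.

-179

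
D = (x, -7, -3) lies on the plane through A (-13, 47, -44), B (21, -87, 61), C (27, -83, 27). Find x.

1

The plane through A, B, C has equation 4136x + 1786y + 940z = -11186.
Substituting D: (4136)x + (-15322) = -11186, so x = 1.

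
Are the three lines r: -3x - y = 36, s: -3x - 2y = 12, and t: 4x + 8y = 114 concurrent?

No

The three lines meet at one point iff the augmented coefficient matrix [aᵢ bᵢ cᵢ] has rank < 3, i.e. its determinant vanishes.
Here the determinant is 6.
Nonzero, so no common point exists.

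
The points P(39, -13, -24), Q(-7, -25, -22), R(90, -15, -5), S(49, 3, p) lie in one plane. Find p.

-43

Normal to plane PQR: n = (-224, 976, 704); plane equation n·X = -38320.
Requiring n·S = -38320: (704)p + (-8048) = -38320.
So p = -43.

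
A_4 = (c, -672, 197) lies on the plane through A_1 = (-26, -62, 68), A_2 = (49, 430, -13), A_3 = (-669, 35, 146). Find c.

Coplanarity requires A_1A_2 · (A_1A_3 × A_1A_4) = 0.
A_1A_2 = (75, 492, -81), A_1A_3 = (-643, 97, 78); the triple product is linear in c with coefficient 46233 and constant term 14748327.
Setting it to zero: c = -319.

-319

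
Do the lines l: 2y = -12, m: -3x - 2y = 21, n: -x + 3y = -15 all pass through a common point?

Yes

Lines aᵢx + bᵢy = cᵢ with pairwise distinct directions are concurrent exactly when det[aᵢ bᵢ cᵢ] = 0.
Here the determinant is 0.
It vanishes, so the lines are concurrent at (-3, -6).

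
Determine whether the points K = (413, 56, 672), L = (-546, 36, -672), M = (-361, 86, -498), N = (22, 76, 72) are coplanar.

The four points are coplanar iff the 3×3 determinant with rows KL, KM, KN is zero.
Rows: (-959, -20, -1344), (-774, 30, -1170), (-391, 20, -600).
Expanding along the first row: (-959)(5400) − (-20)(6930) + (-1344)(-3750) = 0.
Zero determinant ⇒ coplanar.

Yes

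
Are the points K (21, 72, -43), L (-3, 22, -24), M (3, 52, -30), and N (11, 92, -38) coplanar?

The four points are coplanar iff the 3×3 determinant with rows KL, KM, KN is zero.
Rows: (-24, -50, 19), (-18, -20, 13), (-10, 20, 5).
Expanding along the first row: (-24)(-360) − (-50)(40) + (19)(-560) = 0.
Zero determinant ⇒ coplanar.

Yes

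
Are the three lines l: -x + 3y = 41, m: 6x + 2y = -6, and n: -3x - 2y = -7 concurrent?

Lines aᵢx + bᵢy = cᵢ with pairwise distinct directions are concurrent exactly when det[aᵢ bᵢ cᵢ] = 0.
Here the determinant is -40.
Nonzero, so no common point exists.

No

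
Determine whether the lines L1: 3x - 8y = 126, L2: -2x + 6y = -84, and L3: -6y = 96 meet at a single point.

No

Lines aᵢx + bᵢy = cᵢ with pairwise distinct directions are concurrent exactly when det[aᵢ bᵢ cᵢ] = 0.
Here the determinant is 192.
Nonzero, so no common point exists.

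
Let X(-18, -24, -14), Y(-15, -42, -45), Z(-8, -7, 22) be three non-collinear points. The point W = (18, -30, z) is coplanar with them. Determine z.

Coplanarity requires XY · (XZ × XW) = 0.
XY = (3, -18, -31), XZ = (10, 17, 36); the triple product is linear in z with coefficient 231 and constant term 1386.
Setting it to zero: z = -6.

-6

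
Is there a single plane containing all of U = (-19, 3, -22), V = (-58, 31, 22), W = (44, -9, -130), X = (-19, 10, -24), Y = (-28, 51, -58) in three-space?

No

The plane through U, V, W has normal n = UV × UW = (-2496, -1440, -1296) and equation n·P = 71616.
Checking the remaining points: n·X = 64128, n·Y = 71616.
Since n·X = 64128 ≠ 71616, X is off the plane and the points are not all coplanar.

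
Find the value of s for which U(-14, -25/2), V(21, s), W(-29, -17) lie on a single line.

Collinearity: (V − U) must be parallel to (W − U) = (-15, -9/2).
Cross-multiplying the components: (s − (-25/2))·(-15) = (35)·(-9/2).
Solving gives s = -2.

-2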